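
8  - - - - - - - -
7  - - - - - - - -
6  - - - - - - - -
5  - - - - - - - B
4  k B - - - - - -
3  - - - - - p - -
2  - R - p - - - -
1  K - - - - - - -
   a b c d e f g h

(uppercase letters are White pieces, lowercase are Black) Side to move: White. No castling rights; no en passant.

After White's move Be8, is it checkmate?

After Be8: black king on a4; in check: yes, from the white bishop on e8.
King squares — a3: attacked by Bb4; b3: attacked by Rb2; b4: attacked by Rb2; a5: attacked by Bb4; b5: attacked by Be8.
Black has no legal moves → checkmate.

yes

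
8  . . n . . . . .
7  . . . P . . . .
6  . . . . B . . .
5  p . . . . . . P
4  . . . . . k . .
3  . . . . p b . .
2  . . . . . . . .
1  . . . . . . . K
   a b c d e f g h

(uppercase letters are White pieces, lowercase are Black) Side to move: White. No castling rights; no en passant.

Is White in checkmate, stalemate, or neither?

White to move; white king on h1.
In check: yes, from the black bishop on f3.
King squares — g1: available; g2: attacked by Bf3; h2: available.
Legal moves for White: Kh2, Kg1.
White is in check but has 2 legal moves → neither.

neither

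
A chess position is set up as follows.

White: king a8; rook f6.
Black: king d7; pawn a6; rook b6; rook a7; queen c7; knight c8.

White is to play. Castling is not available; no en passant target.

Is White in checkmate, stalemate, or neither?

White to move; white king on a8.
In check: yes, from the black rook on a7.
King squares — a7: attacked by Qc7; b7: attacked by Rb6; b8: attacked by Rb6.
Legal moves for White: none.
In check with no legal moves → checkmate.

checkmate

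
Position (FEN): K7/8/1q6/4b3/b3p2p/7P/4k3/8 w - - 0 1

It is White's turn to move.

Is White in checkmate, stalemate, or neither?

White to move; white king on a8.
In check: no.
King squares — a7: attacked by Qb6; b7: attacked by Qb6; b8: attacked by Be5.
Legal moves for White: none.
Not in check and no legal moves → stalemate.

stalemate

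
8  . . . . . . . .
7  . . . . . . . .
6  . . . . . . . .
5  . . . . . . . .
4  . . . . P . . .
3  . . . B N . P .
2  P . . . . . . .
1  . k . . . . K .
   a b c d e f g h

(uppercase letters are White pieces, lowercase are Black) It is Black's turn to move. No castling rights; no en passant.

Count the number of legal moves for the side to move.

4

Black to move; king on b1.
In check: yes, from the white bishop on d3.
Legal moves: Kb2, Kxa2, Kc1, Ka1.
Count: 4.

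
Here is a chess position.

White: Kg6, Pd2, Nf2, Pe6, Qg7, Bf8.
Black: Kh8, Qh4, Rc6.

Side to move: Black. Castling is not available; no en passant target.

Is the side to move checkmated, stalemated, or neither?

checkmate

Black to move; black king on h8.
In check: yes, from the white queen on g7.
King squares — g7: attacked by Kg6; h7: attacked by Kg6; g8: attacked by Qg7.
Legal moves for Black: none.
In check with no legal moves → checkmate.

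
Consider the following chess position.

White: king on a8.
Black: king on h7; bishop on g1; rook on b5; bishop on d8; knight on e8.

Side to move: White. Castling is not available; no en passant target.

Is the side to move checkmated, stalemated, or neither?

stalemate

White to move; white king on a8.
In check: no.
King squares — a7: attacked by Bg1; b7: attacked by Rb5; b8: attacked by Rb5.
Legal moves for White: none.
Not in check and no legal moves → stalemate.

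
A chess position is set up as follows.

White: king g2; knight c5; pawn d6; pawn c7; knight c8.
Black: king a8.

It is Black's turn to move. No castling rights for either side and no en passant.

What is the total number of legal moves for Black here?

0

Black to move; king on a8.
In check: no.
Legal moves: none.
Count: 0.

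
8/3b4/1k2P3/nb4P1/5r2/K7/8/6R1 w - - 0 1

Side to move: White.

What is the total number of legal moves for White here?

White to move; king on a3.
In check: no.
Legal moves: Kb2, Ka2, Rg4, Rg3, Rg2, Rh1, Rf1, Re1, Rd1, Rc1, Rb1, Ra1, exd7, e7, g6.
Count: 15.

15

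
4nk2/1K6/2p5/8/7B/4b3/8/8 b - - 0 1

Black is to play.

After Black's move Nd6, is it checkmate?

no

After Nd6: white king on b7; in check: yes, from the black knight on d6.
White has 5 legal replies: Kb8, Ka8, Kc7, Kxc6, Ka6.
In check but a legal move exists → not checkmate.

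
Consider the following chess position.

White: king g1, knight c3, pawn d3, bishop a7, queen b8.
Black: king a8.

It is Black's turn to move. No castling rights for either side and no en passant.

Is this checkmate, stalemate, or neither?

checkmate

Black to move; black king on a8.
In check: yes, from the white queen on b8.
King squares — a7: attacked by Qb8; b7: attacked by Qb8; b8: attacked by Ba7.
Legal moves for Black: none.
In check with no legal moves → checkmate.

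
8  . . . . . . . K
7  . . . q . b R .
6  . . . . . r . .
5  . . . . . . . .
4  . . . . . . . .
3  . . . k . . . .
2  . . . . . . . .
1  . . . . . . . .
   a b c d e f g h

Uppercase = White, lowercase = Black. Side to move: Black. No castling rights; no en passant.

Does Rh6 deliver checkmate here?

no

After Rh6: white king on h8; in check: yes, from the black rook on h6.
White has 1 legal reply: Rh7.
In check but a legal move exists → not checkmate.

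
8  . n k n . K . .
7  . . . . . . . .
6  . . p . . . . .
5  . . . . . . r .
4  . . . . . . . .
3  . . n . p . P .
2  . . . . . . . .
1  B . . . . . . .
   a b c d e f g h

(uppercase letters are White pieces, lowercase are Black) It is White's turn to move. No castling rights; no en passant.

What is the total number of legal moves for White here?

White to move; king on f8.
In check: no.
Legal moves: Ke8, Ke7, Bxc3, Bb2, g4.
Count: 5.

5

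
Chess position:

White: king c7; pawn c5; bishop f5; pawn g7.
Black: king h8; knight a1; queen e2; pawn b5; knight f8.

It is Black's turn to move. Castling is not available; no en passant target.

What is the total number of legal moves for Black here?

Black to move; king on h8.
In check: yes, from the white pawn on g7.
Legal moves: Kg8, Kxg7.
Count: 2.

2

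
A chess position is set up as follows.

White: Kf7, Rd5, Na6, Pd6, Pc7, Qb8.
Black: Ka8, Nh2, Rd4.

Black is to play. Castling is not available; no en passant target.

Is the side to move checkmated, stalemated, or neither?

checkmate

Black to move; black king on a8.
In check: yes, from the white queen on b8.
King squares — a7: attacked by Qb8; b7: attacked by Qb8; b8: attacked by Na6.
Legal moves for Black: none.
In check with no legal moves → checkmate.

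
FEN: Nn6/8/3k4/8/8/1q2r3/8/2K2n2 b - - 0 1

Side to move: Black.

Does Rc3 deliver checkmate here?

After Rc3: white king on c1; in check: yes, from the black rook on c3.
King squares — b1: attacked by Qb3; d1: attacked by Qb3; b2: attacked by Qb3; c2: attacked by Qb3; d2: attacked by Nf1.
White has no legal moves → checkmate.

yes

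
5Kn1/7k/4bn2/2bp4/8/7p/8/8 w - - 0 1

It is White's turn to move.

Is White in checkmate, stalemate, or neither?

checkmate

White to move; white king on f8.
In check: yes, from the black bishop on c5.
King squares — e7: attacked by Bc5; f7: attacked by Be6; g7: attacked by Kh7; e8: attacked by Nf6; g8: attacked by Be6.
Legal moves for White: none.
In check with no legal moves → checkmate.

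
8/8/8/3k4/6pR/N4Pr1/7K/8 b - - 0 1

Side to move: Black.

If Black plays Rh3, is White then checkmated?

After Rh3: white king on h2; in check: yes, from the black rook on h3.
White has 3 legal replies: Kg2, Kg1, Rxh3.
In check but a legal move exists → not checkmate.

no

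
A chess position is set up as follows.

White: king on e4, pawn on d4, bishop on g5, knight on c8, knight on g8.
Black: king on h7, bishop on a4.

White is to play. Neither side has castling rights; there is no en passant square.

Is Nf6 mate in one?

After Nf6: black king on h7; in check: yes, from the white knight on f6.
Black has 3 legal replies: Kh8, Kg7, Kg6.
In check but a legal move exists → not checkmate.

no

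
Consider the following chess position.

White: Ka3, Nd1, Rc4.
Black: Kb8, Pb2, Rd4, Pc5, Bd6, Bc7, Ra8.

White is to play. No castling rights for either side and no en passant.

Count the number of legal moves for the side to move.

White to move; king on a3.
In check: yes, from the black rook on a8.
Legal moves: Kb3, Kxb2, Ra4.
Count: 3.

3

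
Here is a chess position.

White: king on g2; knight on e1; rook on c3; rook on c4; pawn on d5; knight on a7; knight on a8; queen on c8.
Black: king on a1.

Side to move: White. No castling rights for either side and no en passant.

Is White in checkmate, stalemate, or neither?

neither

White to move; white king on g2.
In check: no.
Legal moves for White include: Qh8, Qg8, Qf8, Qe8, Qd8, Qb8, Qd7, Qc7, Qb7, Qe6, Qc6, Qa6+, Qf5, Qc5, Qg4, Qh3, Nc7, Nb6, ... (list truncated; more exist).
White has legal moves and is not in check → neither.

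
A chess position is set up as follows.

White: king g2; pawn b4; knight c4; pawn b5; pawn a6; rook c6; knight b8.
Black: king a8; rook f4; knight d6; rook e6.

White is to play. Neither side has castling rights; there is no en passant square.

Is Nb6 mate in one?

After Nb6: black king on a8; in check: yes, from the white knight on b6.
Black has 2 legal replies: Kxb8, Ka7.
In check but a legal move exists → not checkmate.

no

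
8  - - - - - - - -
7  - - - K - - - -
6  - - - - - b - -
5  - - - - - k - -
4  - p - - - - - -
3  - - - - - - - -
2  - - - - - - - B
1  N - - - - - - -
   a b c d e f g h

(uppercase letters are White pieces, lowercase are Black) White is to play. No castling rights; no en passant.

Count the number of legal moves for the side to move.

White to move; king on d7.
In check: no.
Legal moves: Ke8, Kc8, Kc7, Kd6, Kc6, Bb8, Bc7, Bd6, Be5, Bf4, Bg3, Bg1, Nb3, Nc2.
Count: 14.

14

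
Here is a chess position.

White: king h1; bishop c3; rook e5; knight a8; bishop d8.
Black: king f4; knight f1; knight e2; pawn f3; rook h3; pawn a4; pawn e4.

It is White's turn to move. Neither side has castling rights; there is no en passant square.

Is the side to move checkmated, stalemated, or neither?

checkmate

White to move; white king on h1.
In check: yes, from the black rook on h3.
King squares — g1: attacked by Ne2; g2: attacked by Pf3; h2: attacked by Nf1.
Legal moves for White: none.
In check with no legal moves → checkmate.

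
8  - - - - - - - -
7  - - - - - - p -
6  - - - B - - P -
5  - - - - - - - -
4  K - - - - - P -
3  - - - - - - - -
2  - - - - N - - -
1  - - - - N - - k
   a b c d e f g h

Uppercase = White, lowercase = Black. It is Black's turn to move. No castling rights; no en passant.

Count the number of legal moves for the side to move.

Black to move; king on h1.
In check: no.
Legal moves: none.
Count: 0.

0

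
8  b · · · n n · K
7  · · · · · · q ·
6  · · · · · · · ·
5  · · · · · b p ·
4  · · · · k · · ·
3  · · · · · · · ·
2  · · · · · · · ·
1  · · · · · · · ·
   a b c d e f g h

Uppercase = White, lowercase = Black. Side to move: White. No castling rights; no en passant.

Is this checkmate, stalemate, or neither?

checkmate

White to move; white king on h8.
In check: yes, from the black queen on g7.
King squares — g7: attacked by Ne8; h7: attacked by Bf5; g8: attacked by Qg7.
Legal moves for White: none.
In check with no legal moves → checkmate.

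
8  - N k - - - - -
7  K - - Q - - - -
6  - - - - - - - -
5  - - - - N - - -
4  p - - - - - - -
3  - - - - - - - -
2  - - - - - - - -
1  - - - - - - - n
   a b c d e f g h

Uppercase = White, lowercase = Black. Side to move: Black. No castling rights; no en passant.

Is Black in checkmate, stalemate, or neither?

checkmate

Black to move; black king on c8.
In check: yes, from the white queen on d7.
King squares — b7: attacked by Ka7; c7: attacked by Qd7; d7: attacked by Ne5; b8: attacked by Ka7; d8: attacked by Qd7.
Legal moves for Black: none.
In check with no legal moves → checkmate.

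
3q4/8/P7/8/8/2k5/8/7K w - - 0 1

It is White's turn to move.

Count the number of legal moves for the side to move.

4

White to move; king on h1.
In check: no.
Legal moves: Kh2, Kg2, Kg1, a7.
Count: 4.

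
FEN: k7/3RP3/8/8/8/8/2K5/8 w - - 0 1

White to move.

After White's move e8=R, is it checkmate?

After e8=R: black king on a8; in check: yes, from the white rook on e8.
King squares — a7: attacked by Rd7; b7: attacked by Rd7; b8: attacked by Re8.
Black has no legal moves → checkmate.

yes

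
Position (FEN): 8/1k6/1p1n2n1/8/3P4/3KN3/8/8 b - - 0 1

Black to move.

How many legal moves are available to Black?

21

Black to move; king on b7.
In check: no.
Legal moves: Kc8, Kb8, Ka8, Kc7, Ka7, Kc6, Ka6, Nh8, Nf8, Ne7, Ne5+, Nh4, Nf4+, Ne8, Nc8, Nf7, Nf5, Nb5, Ne4, Nc4, b5.
Count: 21.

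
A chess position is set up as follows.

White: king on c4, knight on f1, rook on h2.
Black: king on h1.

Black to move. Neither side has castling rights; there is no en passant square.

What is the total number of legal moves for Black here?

Black to move; king on h1.
In check: yes, from the white rook on h2.
Legal moves: Kg1.
Count: 1.

1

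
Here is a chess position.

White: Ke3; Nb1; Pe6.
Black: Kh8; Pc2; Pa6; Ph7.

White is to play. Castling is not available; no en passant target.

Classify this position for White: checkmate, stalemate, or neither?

White to move; white king on e3.
In check: no.
Legal moves for White: Kf4, Ke4, Kd4, Kf3, Kd3, Kf2, Ke2, Kd2, Nc3, Na3, Nd2, e7.
White has 12 legal moves and is not in check → neither.

neither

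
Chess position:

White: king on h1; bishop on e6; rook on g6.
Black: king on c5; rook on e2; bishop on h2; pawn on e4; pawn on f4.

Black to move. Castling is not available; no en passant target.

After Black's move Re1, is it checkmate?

no

After Re1: white king on h1; in check: yes, from the black rook on e1.
White has 3 legal replies: Kxh2, Kg2, Rg1.
In check but a legal move exists → not checkmate.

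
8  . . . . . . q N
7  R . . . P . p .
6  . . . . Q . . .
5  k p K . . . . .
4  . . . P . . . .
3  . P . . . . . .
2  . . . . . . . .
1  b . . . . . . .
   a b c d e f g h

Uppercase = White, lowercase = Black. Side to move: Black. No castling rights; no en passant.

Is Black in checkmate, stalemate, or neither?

checkmate

Black to move; black king on a5.
In check: yes, from the white rook on a7.
King squares — a4: attacked by Pb3; b4: attacked by Kc5; b5: own pawn; a6: attacked by Qe6; b6: attacked by Kc5.
Legal moves for Black: none.
In check with no legal moves → checkmate.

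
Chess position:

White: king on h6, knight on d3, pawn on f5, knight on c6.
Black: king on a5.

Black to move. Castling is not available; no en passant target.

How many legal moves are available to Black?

4

Black to move; king on a5.
In check: yes, from the white knight on c6.
Legal moves: Kb6, Ka6, Kb5, Ka4.
Count: 4.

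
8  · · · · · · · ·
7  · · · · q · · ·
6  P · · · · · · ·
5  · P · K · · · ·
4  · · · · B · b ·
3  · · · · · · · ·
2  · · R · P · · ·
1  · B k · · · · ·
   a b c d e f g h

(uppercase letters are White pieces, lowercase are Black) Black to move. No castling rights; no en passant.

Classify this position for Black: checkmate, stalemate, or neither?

neither

Black to move; black king on c1.
In check: yes, from the white rook on c2.
Legal moves for Black: Kd1, Kxb1.
Black is in check but has 2 legal moves → neither.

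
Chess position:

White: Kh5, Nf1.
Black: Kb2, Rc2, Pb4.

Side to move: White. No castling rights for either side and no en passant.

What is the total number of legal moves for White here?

9

White to move; king on h5.
In check: no.
Legal moves: Kh6, Kg6, Kg5, Kh4, Kg4, Ng3, Ne3, Nh2, Nd2.
Count: 9.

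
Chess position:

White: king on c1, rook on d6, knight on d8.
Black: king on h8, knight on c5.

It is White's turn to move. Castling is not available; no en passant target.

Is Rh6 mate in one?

After Rh6: black king on h8; in check: yes, from the white rook on h6.
Black has 2 legal replies: Kg8, Kg7.
In check but a legal move exists → not checkmate.

no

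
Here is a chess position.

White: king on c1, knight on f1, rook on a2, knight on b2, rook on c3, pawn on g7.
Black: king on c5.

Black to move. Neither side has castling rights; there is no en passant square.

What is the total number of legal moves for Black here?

Black to move; king on c5.
In check: yes, from the white rook on c3.
Legal moves: Kd6, Kb6, Kd5, Kb5, Kd4, Kb4.
Count: 6.

6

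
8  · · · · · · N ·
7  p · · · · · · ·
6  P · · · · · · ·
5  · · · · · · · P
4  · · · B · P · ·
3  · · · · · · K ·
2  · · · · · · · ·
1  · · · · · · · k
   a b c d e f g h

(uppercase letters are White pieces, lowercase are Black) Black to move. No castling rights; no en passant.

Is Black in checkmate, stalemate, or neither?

stalemate

Black to move; black king on h1.
In check: no.
King squares — g1: attacked by Bd4; g2: attacked by Kg3; h2: attacked by Kg3.
Legal moves for Black: none.
Not in check and no legal moves → stalemate.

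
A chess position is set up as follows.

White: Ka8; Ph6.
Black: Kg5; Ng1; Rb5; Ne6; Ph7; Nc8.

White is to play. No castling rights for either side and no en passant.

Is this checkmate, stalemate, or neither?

White to move; white king on a8.
In check: no.
King squares — a7: attacked by Nc8; b7: attacked by Rb5; b8: attacked by Rb5.
Legal moves for White: none.
Not in check and no legal moves → stalemate.

stalemate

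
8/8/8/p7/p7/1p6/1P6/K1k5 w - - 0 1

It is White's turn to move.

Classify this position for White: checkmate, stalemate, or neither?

White to move; white king on a1.
In check: no.
King squares — b1: attacked by Kc1; a2: attacked by Pb3; b2: own pawn.
Legal moves for White: none.
Not in check and no legal moves → stalemate.

stalemate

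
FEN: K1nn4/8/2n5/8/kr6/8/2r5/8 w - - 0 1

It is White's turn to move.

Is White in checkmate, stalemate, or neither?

stalemate

White to move; white king on a8.
In check: no.
King squares — a7: attacked by Nc6; b7: attacked by Rb4; b8: attacked by Rb4.
Legal moves for White: none.
Not in check and no legal moves → stalemate.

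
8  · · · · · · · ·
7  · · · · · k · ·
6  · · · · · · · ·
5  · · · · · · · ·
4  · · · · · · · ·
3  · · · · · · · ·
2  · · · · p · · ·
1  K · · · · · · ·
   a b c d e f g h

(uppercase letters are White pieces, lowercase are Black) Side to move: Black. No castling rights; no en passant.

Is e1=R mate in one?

After e1=R: white king on a1; in check: yes, from the black rook on e1.
White has 2 legal replies: Kb2, Ka2.
In check but a legal move exists → not checkmate.

no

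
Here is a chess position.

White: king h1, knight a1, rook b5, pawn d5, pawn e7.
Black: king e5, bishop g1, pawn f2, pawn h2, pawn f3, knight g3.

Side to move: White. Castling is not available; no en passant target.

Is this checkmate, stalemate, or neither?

checkmate

White to move; white king on h1.
In check: yes, from the black knight on g3.
King squares — g1: attacked by Pf2; g2: attacked by Pf3; h2: attacked by Bg1.
Legal moves for White: none.
In check with no legal moves → checkmate.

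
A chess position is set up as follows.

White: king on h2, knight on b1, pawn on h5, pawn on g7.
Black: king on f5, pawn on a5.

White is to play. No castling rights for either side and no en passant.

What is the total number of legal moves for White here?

White to move; king on h2.
In check: no.
Legal moves: Kh3, Kg3, Kg2, Kh1, Kg1, Nc3, Na3, Nd2, g8=Q, g8=R, g8=B, g8=N, h6.
Count: 13.

13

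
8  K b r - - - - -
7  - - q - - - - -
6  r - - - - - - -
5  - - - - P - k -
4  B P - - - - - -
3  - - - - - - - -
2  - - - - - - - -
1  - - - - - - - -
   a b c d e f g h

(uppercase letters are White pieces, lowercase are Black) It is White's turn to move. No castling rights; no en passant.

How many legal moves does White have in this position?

0

White to move; king on a8.
In check: yes, from the black rook on a6.
Legal moves: none.
Count: 0.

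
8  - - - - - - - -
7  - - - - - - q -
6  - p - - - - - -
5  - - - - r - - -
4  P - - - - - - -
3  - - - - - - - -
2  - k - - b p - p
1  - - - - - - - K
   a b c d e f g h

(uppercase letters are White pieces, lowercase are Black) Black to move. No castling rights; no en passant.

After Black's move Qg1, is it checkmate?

yes

After Qg1: white king on h1; in check: yes, from the black queen on g1.
King squares — g1: attacked by Pf2; g2: attacked by Qg1; h2: attacked by Qg1.
White has no legal moves → checkmate.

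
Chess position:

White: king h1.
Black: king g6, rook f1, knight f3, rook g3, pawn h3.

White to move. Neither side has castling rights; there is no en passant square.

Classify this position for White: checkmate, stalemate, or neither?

checkmate

White to move; white king on h1.
In check: yes, from the black rook on f1.
King squares — g1: attacked by Rf1; g2: attacked by Rg3; h2: attacked by Nf3.
Legal moves for White: none.
In check with no legal moves → checkmate.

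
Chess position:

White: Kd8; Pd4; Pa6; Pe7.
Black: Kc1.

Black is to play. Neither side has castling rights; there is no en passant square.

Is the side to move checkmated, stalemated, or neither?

neither

Black to move; black king on c1.
In check: no.
Legal moves for Black: Kd2, Kc2, Kb2, Kd1, Kb1.
Black has 5 legal moves and is not in check → neither.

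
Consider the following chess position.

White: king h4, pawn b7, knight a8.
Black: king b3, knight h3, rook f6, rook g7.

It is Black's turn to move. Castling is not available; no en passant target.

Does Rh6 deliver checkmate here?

After Rh6: white king on h4; in check: yes, from the black rook on h6.
King squares — g3: attacked by Rg7; h3: attacked by Rh6; g4: attacked by Rg7; g5: attacked by Nh3; h5: attacked by Rh6.
White has no legal moves → checkmate.

yes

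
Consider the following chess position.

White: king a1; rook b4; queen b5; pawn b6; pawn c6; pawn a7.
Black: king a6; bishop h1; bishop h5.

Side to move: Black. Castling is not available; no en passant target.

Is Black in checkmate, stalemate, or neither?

Black to move; black king on a6.
In check: yes, from the white queen on b5.
King squares — a5: attacked by Qb5; b5: attacked by Rb4; b6: attacked by Qb5; a7: attacked by Pb6; b7: attacked by Pc6.
Legal moves for Black: none.
In check with no legal moves → checkmate.

checkmate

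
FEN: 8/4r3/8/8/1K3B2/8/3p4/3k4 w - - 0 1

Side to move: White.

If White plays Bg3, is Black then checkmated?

After Bg3: black king on d1; in check: no.
Black is not in check, so this cannot be checkmate.

no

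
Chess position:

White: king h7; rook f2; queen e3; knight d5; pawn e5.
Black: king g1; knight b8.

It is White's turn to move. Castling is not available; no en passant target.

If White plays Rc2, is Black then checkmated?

After Rc2: black king on g1; in check: yes, from the white queen on e3.
Black has 2 legal replies: Kh1, Kf1.
In check but a legal move exists → not checkmate.

no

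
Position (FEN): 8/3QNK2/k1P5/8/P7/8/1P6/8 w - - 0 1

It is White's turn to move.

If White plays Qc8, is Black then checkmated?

no

After Qc8: black king on a6; in check: yes, from the white queen on c8.
Black has 3 legal replies: Ka7, Kb6, Ka5.
In check but a legal move exists → not checkmate.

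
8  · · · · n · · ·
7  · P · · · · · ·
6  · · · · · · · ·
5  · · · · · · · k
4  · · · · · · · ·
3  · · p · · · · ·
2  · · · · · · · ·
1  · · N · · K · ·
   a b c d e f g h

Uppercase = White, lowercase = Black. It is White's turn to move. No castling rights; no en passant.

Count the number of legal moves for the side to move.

13

White to move; king on f1.
In check: no.
Legal moves: Kg2, Kf2, Ke2, Kg1, Ke1, Nd3, Nb3, Ne2, Na2, b8=Q, b8=R, b8=B, b8=N.
Count: 13.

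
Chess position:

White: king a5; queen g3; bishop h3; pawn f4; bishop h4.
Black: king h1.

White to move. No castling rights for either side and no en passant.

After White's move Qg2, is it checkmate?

After Qg2: black king on h1; in check: yes, from the white queen on g2.
King squares — g1: attacked by Qg2; g2: attacked by Bh3; h2: attacked by Qg2.
Black has no legal moves → checkmate.

yes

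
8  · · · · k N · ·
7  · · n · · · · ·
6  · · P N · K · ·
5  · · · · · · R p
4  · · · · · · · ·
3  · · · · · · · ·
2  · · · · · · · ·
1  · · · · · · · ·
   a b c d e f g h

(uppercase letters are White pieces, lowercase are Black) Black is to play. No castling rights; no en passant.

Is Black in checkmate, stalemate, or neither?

neither

Black to move; black king on e8.
In check: yes, from the white knight on d6.
Legal moves for Black: Kxf8, Kd8.
Black is in check but has 2 legal moves → neither.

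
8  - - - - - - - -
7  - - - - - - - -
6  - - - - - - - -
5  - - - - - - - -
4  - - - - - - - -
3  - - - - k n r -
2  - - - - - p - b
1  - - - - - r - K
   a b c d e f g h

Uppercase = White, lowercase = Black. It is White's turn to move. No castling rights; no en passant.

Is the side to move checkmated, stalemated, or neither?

White to move; white king on h1.
In check: yes, from the black rook on f1.
King squares — g1: attacked by Rf1; g2: attacked by Rg3; h2: attacked by Nf3.
Legal moves for White: none.
In check with no legal moves → checkmate.

checkmate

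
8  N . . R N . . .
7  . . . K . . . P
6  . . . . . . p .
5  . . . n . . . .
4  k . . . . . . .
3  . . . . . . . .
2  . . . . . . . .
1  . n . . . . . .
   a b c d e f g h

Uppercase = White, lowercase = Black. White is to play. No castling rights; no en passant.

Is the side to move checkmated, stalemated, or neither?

neither

White to move; white king on d7.
In check: no.
Legal moves for White: Ng7, Nec7, Nf6, Nd6, Rc8, Rb8, Nac7, Nb6+, Kc8, Ke6, Kd6, Kc6, h8=Q, h8=R, h8=B, h8=N.
White has 16 legal moves and is not in check → neither.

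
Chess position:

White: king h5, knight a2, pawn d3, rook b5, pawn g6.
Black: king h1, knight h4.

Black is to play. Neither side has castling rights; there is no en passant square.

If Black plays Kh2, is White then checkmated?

After Kh2: white king on h5; in check: no.
White is not in check, so this cannot be checkmate.

no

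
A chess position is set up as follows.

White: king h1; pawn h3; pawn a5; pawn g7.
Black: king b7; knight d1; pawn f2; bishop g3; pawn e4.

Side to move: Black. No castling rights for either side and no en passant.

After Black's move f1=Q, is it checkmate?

After f1=Q: white king on h1; in check: yes, from the black queen on f1.
King squares — g1: attacked by Qf1; g2: attacked by Qf1; h2: attacked by Bg3.
White has no legal moves → checkmate.

yes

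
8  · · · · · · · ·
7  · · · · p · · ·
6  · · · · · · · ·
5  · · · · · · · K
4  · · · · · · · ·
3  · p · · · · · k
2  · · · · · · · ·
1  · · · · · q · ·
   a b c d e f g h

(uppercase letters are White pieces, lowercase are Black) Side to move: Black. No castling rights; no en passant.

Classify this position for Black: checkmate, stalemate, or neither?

neither

Black to move; black king on h3.
In check: no.
Legal moves for Black include: Kg3, Kh2, Kg2, Qf8, Qf7+, Qf6, Qa6, Qf5+, Qb5+, Qf4, Qc4, Qf3+, Qd3, Qg2, Qf2, Qe2+, Qh1, Qg1, ... (list truncated; more exist).
Black has legal moves and is not in check → neither.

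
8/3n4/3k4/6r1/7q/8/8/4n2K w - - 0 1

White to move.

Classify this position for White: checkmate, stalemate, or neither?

White to move; white king on h1.
In check: yes, from the black queen on h4.
King squares — g1: attacked by Rg5; g2: attacked by Ne1; h2: attacked by Qh4.
Legal moves for White: none.
In check with no legal moves → checkmate.

checkmate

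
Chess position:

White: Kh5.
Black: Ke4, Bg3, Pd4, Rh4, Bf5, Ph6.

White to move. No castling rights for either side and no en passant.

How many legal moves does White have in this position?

White to move; king on h5.
In check: yes, from the black rook on h4.
Legal moves: none.
Count: 0.

0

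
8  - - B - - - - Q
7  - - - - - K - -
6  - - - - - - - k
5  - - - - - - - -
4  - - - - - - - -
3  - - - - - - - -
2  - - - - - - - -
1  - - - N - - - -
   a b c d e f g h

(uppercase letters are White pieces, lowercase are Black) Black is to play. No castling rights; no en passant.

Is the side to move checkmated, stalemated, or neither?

neither

Black to move; black king on h6.
In check: yes, from the white queen on h8.
King squares — g5: available; h5: attacked by Qh8; g6: attacked by Kf7; g7: attacked by Kf7; h7: attacked by Qh8.
Legal moves for Black: Kg5.
Black is in check but has 1 legal move → neither.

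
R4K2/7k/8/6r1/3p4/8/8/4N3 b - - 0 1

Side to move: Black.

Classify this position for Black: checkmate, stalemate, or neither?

Black to move; black king on h7.
In check: no.
Legal moves for Black: Kh8, Kh6, Kg6, Rg8+, Rg7, Rg6, Rh5, Rf5+, Re5, Rd5, Rc5, Rb5, Ra5, Rg4, Rg3, Rg2, Rg1, d3.
Black has 18 legal moves and is not in check → neither.

neither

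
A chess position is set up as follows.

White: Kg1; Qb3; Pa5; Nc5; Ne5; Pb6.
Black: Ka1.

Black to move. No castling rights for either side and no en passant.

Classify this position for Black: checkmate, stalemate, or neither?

stalemate

Black to move; black king on a1.
In check: no.
King squares — b1: attacked by Qb3; a2: attacked by Qb3; b2: attacked by Qb3.
Legal moves for Black: none.
Not in check and no legal moves → stalemate.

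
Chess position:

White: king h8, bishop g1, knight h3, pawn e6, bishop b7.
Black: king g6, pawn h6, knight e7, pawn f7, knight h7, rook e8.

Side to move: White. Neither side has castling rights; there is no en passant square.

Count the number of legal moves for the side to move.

0

White to move; king on h8.
In check: yes, from the black rook on e8.
Legal moves: none.
Count: 0.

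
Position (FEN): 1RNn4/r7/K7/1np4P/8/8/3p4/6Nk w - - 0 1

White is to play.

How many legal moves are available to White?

3

White to move; king on a6.
In check: yes, from the black rook on a7.
Legal moves: Kb6, Kxb5, Nxa7.
Count: 3.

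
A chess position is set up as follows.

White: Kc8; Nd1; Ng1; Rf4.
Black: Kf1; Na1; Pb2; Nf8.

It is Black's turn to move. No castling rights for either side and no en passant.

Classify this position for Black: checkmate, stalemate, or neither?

Black to move; black king on f1.
In check: yes, from the white rook on f4.
King squares — e1: available; g1: available; e2: attacked by Ng1; f2: attacked by Nd1; g2: available.
Legal moves for Black: Kg2, Kxg1, Ke1.
Black is in check but has 3 legal moves → neither.

neither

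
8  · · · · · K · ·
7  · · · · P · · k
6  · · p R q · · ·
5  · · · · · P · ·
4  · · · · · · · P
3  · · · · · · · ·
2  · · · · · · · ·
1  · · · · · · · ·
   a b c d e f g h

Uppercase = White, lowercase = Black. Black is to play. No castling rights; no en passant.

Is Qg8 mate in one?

yes

After Qg8: white king on f8; in check: yes, from the black queen on g8.
King squares — e7: own pawn; f7: attacked by Qg8; g7: attacked by Kh7; e8: attacked by Qg8; g8: attacked by Kh7.
White has no legal moves → checkmate.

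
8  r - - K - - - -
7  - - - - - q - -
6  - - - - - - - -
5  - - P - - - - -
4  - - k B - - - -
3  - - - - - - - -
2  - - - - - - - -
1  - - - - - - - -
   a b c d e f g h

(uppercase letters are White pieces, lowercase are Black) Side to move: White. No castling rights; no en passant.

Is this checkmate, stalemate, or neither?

checkmate

White to move; white king on d8.
In check: yes, from the black rook on a8.
King squares — c7: attacked by Qf7; d7: attacked by Qf7; e7: attacked by Qf7; c8: attacked by Ra8; e8: attacked by Qf7.
Legal moves for White: none.
In check with no legal moves → checkmate.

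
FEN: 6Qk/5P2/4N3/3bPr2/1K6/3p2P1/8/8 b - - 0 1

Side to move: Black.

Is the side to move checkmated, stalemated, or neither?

checkmate

Black to move; black king on h8.
In check: yes, from the white queen on g8.
King squares — g7: attacked by Ne6; h7: attacked by Qg8; g8: attacked by Pf7.
Legal moves for Black: none.
In check with no legal moves → checkmate.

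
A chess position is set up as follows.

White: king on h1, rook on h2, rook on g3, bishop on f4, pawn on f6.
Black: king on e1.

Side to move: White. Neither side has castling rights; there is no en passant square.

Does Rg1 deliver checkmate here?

After Rg1: black king on e1; in check: yes, from the white rook on g1.
King squares — d1: attacked by Rg1; f1: attacked by Rg1; d2: attacked by Rh2; e2: attacked by Rh2; f2: attacked by Rh2.
Black has no legal moves → checkmate.

yes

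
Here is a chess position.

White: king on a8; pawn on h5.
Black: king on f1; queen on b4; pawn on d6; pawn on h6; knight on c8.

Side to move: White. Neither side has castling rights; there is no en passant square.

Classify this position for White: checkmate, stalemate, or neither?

White to move; white king on a8.
In check: no.
King squares — a7: attacked by Nc8; b7: attacked by Qb4; b8: attacked by Qb4.
Legal moves for White: none.
Not in check and no legal moves → stalemate.

stalemate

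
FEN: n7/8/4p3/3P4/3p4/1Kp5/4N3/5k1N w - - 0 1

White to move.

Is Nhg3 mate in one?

After Nhg3: black king on f1; in check: yes, from the white knight on g3.
Black has 3 legal replies: Kg2, Kf2, Ke1.
In check but a legal move exists → not checkmate.

no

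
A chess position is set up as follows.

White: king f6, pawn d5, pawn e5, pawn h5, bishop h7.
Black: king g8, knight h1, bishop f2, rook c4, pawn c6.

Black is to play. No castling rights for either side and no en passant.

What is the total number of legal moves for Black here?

3

Black to move; king on g8.
In check: yes, from the white bishop on h7.
Legal moves: Kh8, Kf8, Kxh7.
Count: 3.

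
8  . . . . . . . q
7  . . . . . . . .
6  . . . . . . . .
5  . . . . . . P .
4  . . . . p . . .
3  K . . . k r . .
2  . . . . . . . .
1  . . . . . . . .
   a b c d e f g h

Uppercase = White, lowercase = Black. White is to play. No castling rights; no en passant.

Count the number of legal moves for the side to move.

White to move; king on a3.
In check: no.
Legal moves: Kb4, Ka4, Kb3, Ka2, g6.
Count: 5.

5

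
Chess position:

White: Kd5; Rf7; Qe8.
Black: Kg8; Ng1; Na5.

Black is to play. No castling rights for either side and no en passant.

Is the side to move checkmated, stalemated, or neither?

checkmate

Black to move; black king on g8.
In check: yes, from the white queen on e8.
King squares — f7: attacked by Qe8; g7: attacked by Rf7; h7: attacked by Rf7; f8: attacked by Rf7; h8: attacked by Qe8.
Legal moves for Black: none.
In check with no legal moves → checkmate.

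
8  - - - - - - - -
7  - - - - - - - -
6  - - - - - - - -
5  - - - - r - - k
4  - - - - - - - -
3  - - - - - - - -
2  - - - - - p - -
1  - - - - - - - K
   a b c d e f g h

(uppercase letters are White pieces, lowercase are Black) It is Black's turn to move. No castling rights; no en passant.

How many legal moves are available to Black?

Black to move; king on h5.
In check: no.
Legal moves: Kh6, Kg6, Kg5, Kh4, Kg4, Re8, Re7, Re6, Rg5, Rf5, Rd5, Rc5, Rb5, Ra5, Re4, Re3, Re2, Re1+, f1=Q+, f1=R+, f1=B, f1=N.
Count: 22.

22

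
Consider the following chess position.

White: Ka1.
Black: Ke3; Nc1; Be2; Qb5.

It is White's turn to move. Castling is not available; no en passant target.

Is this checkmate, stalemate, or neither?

stalemate

White to move; white king on a1.
In check: no.
King squares — b1: attacked by Qb5; a2: attacked by Nc1; b2: attacked by Qb5.
Legal moves for White: none.
Not in check and no legal moves → stalemate.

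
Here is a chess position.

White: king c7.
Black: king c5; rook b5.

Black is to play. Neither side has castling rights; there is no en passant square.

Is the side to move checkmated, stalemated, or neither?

Black to move; black king on c5.
In check: no.
Legal moves for Black: Kd5, Kd4, Kc4, Kb4, Rb8, Rb7+, Rb6, Ra5, Rb4, Rb3, Rb2, Rb1.
Black has 12 legal moves and is not in check → neither.

neither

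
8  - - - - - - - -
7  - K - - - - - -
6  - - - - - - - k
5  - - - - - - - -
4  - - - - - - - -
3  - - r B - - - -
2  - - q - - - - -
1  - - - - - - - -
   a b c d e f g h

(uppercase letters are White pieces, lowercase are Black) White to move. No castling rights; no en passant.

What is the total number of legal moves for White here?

15

White to move; king on b7.
In check: no.
Legal moves: Kb8, Ka8, Ka7, Kb6, Ka6, Bh7, Bg6, Ba6, Bf5, Bb5, Be4, Bc4, Be2, Bxc2, Bf1.
Count: 15.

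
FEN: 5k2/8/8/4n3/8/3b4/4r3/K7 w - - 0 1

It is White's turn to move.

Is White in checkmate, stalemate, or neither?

White to move; white king on a1.
In check: no.
King squares — b1: attacked by Bd3; a2: attacked by Re2; b2: attacked by Re2.
Legal moves for White: none.
Not in check and no legal moves → stalemate.

stalemate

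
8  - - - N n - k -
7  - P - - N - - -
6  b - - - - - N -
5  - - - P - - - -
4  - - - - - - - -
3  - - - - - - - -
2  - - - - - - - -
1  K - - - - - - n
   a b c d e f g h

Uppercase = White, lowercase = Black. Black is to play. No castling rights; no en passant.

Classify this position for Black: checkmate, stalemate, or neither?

Black to move; black king on g8.
In check: yes, from the white knight on e7.
Legal moves for Black: Kh7, Kg7.
Black is in check but has 2 legal moves → neither.

neither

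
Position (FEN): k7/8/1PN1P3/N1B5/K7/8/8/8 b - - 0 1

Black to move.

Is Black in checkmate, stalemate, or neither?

Black to move; black king on a8.
In check: no.
King squares — a7: attacked by Pb6; b7: attacked by Na5; b8: attacked by Nc6.
Legal moves for Black: none.
Not in check and no legal moves → stalemate.

stalemate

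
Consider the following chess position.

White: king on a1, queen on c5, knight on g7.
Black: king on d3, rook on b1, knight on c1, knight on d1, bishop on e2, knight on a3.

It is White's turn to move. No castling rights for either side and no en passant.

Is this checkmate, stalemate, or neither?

White to move; white king on a1.
In check: yes, from the black rook on b1.
King squares — b1: attacked by Na3; a2: attacked by Nc1; b2: attacked by Rb1.
Legal moves for White: none.
In check with no legal moves → checkmate.

checkmate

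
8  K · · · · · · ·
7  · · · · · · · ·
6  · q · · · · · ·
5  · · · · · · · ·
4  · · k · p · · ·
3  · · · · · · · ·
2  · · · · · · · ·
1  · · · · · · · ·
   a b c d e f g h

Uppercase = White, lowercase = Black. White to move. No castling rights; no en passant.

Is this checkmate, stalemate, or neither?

stalemate

White to move; white king on a8.
In check: no.
King squares — a7: attacked by Qb6; b7: attacked by Qb6; b8: attacked by Qb6.
Legal moves for White: none.
Not in check and no legal moves → stalemate.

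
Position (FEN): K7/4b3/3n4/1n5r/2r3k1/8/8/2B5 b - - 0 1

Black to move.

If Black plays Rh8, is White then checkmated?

After Rh8: white king on a8; in check: yes, from the black rook on h8.
King squares — a7: attacked by Nb5; b7: attacked by Nd6; b8: attacked by Rh8.
White has no legal moves → checkmate.

yes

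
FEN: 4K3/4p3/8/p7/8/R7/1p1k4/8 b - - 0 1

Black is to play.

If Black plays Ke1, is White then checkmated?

After Ke1: white king on e8; in check: no.
White is not in check, so this cannot be checkmate.

no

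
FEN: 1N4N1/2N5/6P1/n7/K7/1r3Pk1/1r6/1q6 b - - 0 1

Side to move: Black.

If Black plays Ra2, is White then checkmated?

yes

After Ra2: white king on a4; in check: yes, from the black rook on a2.
King squares — a3: attacked by Ra2; b3: attacked by Qb1; b4: attacked by Rb3; a5: attacked by Ra2; b5: attacked by Rb3.
White has no legal moves → checkmate.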